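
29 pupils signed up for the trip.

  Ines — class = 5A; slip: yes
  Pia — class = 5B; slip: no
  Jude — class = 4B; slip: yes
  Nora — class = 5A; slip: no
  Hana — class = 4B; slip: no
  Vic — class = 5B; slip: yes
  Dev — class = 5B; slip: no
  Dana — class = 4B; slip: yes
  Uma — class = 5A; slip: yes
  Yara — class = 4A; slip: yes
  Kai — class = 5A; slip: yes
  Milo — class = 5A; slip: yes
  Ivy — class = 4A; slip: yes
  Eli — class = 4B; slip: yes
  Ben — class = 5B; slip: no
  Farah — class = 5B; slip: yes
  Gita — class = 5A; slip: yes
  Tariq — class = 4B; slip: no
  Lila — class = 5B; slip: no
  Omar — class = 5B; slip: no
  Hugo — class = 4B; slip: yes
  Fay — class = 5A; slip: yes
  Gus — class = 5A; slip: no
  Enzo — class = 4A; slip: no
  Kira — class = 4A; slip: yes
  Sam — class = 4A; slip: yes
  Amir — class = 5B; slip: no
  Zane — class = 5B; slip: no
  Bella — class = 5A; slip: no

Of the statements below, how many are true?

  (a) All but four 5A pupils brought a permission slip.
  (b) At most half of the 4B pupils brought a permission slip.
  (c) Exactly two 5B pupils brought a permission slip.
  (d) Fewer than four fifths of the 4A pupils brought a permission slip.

1

(a) 5A: |A| = 9, |A ∩ B| = 6; needs |A ∖ B| = 4 — false.
(b) 4B: |A| = 6, |A ∩ B| = 4; needs |A ∩ B| ≤ |A ∖ B| — false.
(c) 5B: |A| = 9, |A ∩ B| = 2; needs |A ∩ B| = 2 — true.
(d) 4A: |A| = 5, |A ∩ B| = 4; needs |A ∩ B| / |A| < 4/5 — false.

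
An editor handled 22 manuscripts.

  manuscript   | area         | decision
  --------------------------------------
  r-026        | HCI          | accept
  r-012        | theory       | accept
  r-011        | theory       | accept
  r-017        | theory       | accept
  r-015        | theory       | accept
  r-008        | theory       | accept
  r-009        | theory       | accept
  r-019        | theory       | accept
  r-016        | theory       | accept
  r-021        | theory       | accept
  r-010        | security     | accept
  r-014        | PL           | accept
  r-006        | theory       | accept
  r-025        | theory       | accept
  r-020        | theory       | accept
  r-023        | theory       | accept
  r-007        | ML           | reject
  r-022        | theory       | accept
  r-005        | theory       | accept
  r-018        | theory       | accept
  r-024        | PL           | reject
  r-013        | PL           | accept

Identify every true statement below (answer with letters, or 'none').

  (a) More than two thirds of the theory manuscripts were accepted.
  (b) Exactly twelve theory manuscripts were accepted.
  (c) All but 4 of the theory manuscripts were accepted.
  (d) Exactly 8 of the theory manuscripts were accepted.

(a)

|A| = 16, |A ∩ B| = 16, |A ∖ B| = 0.
(a) |A ∩ B| / |A| > 2/3: holds.
(b) |A ∩ B| = 12: fails.
(c) |A ∖ B| = 4: fails.
(d) |A ∩ B| = 8: fails.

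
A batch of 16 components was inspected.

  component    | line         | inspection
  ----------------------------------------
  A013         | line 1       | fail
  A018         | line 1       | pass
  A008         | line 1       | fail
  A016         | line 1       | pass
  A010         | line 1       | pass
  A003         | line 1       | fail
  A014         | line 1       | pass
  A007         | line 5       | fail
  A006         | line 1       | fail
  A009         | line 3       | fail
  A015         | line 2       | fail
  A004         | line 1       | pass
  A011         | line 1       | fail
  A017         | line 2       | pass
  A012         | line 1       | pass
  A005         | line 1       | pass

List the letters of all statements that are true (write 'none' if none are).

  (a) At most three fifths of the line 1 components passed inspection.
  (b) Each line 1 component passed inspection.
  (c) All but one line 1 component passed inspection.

|A| = 12, |A ∩ B| = 7, |A ∖ B| = 5.
(a) |A ∩ B| / |A| ≤ 3/5: holds.
(b) A ⊆ B, i.e. every element of A is in B (|A ∖ B| = 0): fails.
(c) |A ∖ B| = 1: fails.

(a)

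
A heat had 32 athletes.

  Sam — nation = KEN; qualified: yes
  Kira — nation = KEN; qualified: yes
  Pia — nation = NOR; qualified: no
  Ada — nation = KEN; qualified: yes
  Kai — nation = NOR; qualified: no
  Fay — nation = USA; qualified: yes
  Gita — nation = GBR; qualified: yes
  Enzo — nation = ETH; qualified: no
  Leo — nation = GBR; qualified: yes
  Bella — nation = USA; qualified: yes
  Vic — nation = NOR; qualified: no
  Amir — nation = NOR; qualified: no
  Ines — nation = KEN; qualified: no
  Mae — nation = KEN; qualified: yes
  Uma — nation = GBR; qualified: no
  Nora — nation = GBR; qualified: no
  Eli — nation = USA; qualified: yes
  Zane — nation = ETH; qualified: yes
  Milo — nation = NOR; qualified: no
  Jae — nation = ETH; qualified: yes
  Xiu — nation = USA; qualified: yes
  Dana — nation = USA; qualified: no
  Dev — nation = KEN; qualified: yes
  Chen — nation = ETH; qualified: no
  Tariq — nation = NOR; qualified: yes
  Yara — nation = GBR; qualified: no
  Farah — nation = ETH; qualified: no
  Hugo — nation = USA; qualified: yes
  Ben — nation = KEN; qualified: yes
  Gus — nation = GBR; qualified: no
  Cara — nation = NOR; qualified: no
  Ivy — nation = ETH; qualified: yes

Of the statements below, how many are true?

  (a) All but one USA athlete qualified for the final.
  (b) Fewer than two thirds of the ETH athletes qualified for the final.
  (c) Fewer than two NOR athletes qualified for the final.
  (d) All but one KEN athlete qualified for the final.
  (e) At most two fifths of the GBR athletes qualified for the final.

(a) USA: |A| = 6, |A ∩ B| = 5; needs |A ∖ B| = 1 — true.
(b) ETH: |A| = 6, |A ∩ B| = 3; needs |A ∩ B| / |A| < 2/3 — true.
(c) NOR: |A| = 7, |A ∩ B| = 1; needs |A ∩ B| < 2 — true.
(d) KEN: |A| = 7, |A ∩ B| = 6; needs |A ∖ B| = 1 — true.
(e) GBR: |A| = 6, |A ∩ B| = 2; needs |A ∩ B| / |A| ≤ 2/5 — true.

5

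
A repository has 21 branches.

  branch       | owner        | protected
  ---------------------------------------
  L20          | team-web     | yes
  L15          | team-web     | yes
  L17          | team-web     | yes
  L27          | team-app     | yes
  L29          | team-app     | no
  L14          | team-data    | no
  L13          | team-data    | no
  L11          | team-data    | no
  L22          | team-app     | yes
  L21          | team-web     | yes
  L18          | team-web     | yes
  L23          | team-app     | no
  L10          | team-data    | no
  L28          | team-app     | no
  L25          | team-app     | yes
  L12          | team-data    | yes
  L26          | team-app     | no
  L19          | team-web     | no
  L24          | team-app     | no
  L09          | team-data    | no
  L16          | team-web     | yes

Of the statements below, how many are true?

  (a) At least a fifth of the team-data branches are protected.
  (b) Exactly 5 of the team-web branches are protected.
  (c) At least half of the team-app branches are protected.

(a) team-data: |A| = 6, |A ∩ B| = 1; needs |A ∩ B| / |A| ≥ 1/5 — false.
(b) team-web: |A| = 7, |A ∩ B| = 6; needs |A ∩ B| = 5 — false.
(c) team-app: |A| = 8, |A ∩ B| = 3; needs |A ∩ B| ≥ |A ∖ B| — false.

0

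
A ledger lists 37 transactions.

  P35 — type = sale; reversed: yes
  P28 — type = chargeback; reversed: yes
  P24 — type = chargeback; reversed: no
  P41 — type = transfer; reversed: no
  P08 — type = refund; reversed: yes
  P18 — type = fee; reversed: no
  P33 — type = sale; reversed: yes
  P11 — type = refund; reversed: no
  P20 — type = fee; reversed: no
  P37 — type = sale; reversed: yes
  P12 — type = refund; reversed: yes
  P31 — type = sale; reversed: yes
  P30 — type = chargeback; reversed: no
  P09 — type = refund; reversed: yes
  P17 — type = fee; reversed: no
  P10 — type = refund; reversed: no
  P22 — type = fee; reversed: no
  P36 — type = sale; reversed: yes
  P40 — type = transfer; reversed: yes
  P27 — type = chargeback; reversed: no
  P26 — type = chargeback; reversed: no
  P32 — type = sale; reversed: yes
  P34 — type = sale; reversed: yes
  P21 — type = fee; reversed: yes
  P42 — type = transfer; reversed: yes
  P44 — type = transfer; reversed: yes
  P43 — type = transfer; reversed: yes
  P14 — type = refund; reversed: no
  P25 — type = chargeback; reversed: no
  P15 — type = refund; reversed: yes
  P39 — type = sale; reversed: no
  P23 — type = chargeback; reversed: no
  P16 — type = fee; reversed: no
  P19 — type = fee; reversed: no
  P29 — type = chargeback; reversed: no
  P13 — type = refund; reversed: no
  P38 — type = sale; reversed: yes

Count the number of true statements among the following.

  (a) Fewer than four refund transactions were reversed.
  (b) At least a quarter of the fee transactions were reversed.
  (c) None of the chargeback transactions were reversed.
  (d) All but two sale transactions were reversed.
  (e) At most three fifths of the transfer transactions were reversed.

(a) refund: |A| = 8, |A ∩ B| = 4; needs |A ∩ B| < 4 — false.
(b) fee: |A| = 7, |A ∩ B| = 1; needs |A ∩ B| / |A| ≥ 1/4 — false.
(c) chargeback: |A| = 8, |A ∩ B| = 1; needs A ∩ B = ∅ (|A ∩ B| = 0) — false.
(d) sale: |A| = 9, |A ∩ B| = 8; needs |A ∖ B| = 2 — false.
(e) transfer: |A| = 5, |A ∩ B| = 4; needs |A ∩ B| / |A| ≤ 3/5 — false.

0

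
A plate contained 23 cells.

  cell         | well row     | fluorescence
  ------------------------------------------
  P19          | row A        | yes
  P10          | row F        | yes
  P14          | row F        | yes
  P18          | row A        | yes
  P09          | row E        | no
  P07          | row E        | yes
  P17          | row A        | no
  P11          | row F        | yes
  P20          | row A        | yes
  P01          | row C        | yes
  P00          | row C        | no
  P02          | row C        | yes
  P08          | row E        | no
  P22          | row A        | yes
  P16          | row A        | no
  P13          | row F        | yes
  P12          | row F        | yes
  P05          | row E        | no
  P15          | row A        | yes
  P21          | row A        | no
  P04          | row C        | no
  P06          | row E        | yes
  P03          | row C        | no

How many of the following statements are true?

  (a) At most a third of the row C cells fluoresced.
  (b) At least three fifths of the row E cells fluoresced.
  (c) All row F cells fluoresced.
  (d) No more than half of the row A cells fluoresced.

(a) row C: |A| = 5, |A ∩ B| = 2; needs |A ∩ B| / |A| ≤ 1/3 — false.
(b) row E: |A| = 5, |A ∩ B| = 2; needs |A ∩ B| / |A| ≥ 3/5 — false.
(c) row F: |A| = 5, |A ∩ B| = 5; needs A ⊆ B, i.e. every element of A is in B (|A ∖ B| = 0) — true.
(d) row A: |A| = 8, |A ∩ B| = 5; needs |A ∩ B| ≤ |A ∖ B| — false.

1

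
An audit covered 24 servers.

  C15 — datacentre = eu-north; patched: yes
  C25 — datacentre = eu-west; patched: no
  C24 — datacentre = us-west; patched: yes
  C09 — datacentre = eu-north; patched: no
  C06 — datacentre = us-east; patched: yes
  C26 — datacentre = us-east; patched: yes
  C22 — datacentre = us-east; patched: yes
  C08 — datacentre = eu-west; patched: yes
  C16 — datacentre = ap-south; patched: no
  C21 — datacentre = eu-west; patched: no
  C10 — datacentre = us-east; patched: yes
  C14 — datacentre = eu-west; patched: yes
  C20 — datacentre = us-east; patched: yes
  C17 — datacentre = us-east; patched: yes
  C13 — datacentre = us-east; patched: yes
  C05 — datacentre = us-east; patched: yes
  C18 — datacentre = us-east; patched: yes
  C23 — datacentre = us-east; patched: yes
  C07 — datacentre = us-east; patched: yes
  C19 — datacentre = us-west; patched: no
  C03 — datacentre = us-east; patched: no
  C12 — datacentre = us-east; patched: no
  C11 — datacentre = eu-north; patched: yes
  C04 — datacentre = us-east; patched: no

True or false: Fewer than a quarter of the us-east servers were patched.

False

The determiner here denotes the relation: |A ∩ B| / |A| < 1/4.
A (the restrictor) = {C06, C26, C22, C10, C20, C17, C13, C05, C18, C23, C07, C03, C12, C04}, |A| = 14.
A ∩ B = {C06, C26, C22, C10, C20, C17, C13, C05, C18, C23, C07}, so |A ∩ B| = 11.
A ∖ B = {C03, C12, C04}, so |A ∖ B| = 3.
|A ∩ B|/|A| = 11/14, so the statement is false.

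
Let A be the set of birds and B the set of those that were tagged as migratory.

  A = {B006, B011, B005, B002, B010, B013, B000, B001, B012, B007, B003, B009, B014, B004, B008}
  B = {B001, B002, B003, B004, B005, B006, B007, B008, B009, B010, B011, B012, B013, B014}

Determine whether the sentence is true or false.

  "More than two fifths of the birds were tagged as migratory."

True

Truth condition: |A ∩ B| / |A| > 2/5.
|A| = 15, |A ∩ B| = 14, |A ∖ B| = 1.
|A ∩ B|/|A| = 14/15, so the statement is true.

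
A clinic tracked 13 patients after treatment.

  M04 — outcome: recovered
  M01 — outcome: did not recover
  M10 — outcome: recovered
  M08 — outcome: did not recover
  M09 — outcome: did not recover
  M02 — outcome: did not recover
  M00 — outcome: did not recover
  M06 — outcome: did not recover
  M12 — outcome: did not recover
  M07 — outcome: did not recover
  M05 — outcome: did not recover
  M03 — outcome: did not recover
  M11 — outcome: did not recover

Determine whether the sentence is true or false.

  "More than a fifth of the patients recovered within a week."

The determiner here denotes the relation: |A ∩ B| / |A| > 1/5.
A (the restrictor) = {M04, M01, M10, M08, M09, M02, M00, M06, M12, M07, M05, M03, M11}, |A| = 13.
A ∩ B = {M04, M10}, so |A ∩ B| = 2.
A ∖ B = {M01, M08, M09, M02, M00, M06, M12, M07, M05, M03, M11}, so |A ∖ B| = 11.
|A ∩ B|/|A| = 2/13, so the statement is false.

False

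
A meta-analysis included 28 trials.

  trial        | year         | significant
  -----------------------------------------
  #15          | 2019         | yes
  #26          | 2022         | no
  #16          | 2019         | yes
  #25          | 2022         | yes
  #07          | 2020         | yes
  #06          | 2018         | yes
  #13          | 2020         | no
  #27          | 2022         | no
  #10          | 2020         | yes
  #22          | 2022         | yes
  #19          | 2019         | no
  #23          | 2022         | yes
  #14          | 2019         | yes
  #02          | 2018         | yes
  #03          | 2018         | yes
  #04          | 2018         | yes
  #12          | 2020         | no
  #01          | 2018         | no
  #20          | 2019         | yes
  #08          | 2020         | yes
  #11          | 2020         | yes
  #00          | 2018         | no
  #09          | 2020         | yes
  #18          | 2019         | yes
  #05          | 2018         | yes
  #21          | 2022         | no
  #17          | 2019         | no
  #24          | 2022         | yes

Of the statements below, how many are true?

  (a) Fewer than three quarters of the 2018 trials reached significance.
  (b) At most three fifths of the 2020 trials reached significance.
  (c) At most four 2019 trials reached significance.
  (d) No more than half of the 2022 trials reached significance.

(a) 2018: |A| = 7, |A ∩ B| = 5; needs |A ∩ B| / |A| < 3/4 — true.
(b) 2020: |A| = 7, |A ∩ B| = 5; needs |A ∩ B| / |A| ≤ 3/5 — false.
(c) 2019: |A| = 7, |A ∩ B| = 5; needs |A ∩ B| ≤ 4 — false.
(d) 2022: |A| = 7, |A ∩ B| = 4; needs |A ∩ B| ≤ |A ∖ B| — false.

1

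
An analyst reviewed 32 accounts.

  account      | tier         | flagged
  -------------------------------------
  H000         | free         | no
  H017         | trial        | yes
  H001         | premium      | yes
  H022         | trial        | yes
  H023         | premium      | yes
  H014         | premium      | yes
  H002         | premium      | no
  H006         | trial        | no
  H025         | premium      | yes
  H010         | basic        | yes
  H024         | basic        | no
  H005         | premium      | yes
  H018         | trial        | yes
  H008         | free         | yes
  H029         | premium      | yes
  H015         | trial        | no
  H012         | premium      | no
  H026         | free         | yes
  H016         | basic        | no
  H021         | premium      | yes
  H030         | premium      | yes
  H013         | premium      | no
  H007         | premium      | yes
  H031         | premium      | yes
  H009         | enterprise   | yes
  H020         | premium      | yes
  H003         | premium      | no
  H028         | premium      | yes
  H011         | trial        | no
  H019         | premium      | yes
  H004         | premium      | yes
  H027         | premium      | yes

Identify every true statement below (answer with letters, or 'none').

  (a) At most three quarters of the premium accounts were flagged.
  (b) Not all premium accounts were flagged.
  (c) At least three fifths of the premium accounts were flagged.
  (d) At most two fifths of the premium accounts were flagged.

(b), (c)

|A| = 19, |A ∩ B| = 15, |A ∖ B| = 4.
(a) |A ∩ B| / |A| ≤ 3/4: fails.
(b) A ⊄ B (|A ∖ B| ≥ 1): holds.
(c) |A ∩ B| / |A| ≥ 3/5: holds.
(d) |A ∩ B| / |A| ≤ 2/5: fails.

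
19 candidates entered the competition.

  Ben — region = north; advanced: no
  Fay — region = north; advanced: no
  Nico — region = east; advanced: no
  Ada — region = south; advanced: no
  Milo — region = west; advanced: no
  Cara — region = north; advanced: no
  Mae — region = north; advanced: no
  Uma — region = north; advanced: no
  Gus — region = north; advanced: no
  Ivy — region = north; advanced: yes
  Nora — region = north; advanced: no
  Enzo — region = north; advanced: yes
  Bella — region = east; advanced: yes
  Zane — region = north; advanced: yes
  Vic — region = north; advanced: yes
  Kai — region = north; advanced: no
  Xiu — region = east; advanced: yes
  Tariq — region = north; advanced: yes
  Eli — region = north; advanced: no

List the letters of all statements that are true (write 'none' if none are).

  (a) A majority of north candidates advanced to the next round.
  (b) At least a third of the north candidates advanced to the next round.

(b)

|A| = 14, |A ∩ B| = 5, |A ∖ B| = 9.
(a) |A ∩ B| > |A ∖ B|: fails.
(b) |A ∩ B| / |A| ≥ 1/3: holds.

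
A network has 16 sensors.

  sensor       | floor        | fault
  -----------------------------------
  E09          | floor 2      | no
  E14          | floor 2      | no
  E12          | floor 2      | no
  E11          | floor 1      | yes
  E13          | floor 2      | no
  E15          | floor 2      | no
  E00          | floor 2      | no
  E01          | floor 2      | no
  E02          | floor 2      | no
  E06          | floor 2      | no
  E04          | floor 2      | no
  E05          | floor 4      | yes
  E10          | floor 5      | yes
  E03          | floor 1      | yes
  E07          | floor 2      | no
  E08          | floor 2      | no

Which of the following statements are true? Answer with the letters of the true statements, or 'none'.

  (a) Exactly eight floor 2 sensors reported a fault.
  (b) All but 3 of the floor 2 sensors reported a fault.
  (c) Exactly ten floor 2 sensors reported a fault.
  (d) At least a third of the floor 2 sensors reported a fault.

none

|A| = 12, |A ∩ B| = 0, |A ∖ B| = 12.
(a) |A ∩ B| = 8: fails.
(b) |A ∖ B| = 3: fails.
(c) |A ∩ B| = 10: fails.
(d) |A ∩ B| / |A| ≥ 1/3: fails.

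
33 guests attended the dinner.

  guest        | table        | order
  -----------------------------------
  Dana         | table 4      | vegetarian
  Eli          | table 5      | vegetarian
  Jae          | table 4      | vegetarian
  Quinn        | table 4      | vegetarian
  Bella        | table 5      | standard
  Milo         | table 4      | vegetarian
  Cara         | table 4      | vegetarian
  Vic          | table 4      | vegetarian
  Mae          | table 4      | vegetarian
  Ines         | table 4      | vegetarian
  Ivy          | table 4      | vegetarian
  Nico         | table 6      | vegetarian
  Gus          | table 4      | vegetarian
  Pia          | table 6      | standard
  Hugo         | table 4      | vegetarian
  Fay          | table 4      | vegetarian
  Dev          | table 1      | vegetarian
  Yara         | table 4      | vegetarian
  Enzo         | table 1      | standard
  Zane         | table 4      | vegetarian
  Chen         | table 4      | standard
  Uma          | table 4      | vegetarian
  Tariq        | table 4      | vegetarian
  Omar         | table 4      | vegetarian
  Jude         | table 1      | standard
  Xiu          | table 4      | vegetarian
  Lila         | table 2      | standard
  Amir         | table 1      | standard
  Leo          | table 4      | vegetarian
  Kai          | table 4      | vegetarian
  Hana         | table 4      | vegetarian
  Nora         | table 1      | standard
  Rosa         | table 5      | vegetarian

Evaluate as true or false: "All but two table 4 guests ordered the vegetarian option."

False

Truth condition: |A ∖ B| = 2.
|A| = 22, |A ∩ B| = 21, |A ∖ B| = 1.
|A ∖ B| = 1, so the statement is false.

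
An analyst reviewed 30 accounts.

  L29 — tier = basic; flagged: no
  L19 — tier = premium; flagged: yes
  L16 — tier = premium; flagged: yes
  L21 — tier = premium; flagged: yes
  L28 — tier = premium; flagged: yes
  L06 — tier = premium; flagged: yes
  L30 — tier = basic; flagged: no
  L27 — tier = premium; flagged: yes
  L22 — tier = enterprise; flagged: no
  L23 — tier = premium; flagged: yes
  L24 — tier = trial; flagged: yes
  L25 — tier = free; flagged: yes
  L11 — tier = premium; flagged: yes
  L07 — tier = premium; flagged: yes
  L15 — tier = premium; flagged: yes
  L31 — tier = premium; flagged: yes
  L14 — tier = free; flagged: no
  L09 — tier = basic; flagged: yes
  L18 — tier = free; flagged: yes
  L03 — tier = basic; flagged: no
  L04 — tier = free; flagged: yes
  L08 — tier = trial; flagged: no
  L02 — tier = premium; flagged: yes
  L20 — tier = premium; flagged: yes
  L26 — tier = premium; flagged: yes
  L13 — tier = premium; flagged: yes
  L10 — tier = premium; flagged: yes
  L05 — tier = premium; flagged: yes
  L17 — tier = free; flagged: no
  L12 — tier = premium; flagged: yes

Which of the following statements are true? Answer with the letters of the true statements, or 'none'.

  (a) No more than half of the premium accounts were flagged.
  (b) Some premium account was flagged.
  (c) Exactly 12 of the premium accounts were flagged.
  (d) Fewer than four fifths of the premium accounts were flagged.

|A| = 18, |A ∩ B| = 18, |A ∖ B| = 0.
(a) |A ∩ B| ≤ |A ∖ B|: fails.
(b) A ∩ B ≠ ∅ (|A ∩ B| ≥ 1): holds.
(c) |A ∩ B| = 12: fails.
(d) |A ∩ B| / |A| < 4/5: fails.

(b)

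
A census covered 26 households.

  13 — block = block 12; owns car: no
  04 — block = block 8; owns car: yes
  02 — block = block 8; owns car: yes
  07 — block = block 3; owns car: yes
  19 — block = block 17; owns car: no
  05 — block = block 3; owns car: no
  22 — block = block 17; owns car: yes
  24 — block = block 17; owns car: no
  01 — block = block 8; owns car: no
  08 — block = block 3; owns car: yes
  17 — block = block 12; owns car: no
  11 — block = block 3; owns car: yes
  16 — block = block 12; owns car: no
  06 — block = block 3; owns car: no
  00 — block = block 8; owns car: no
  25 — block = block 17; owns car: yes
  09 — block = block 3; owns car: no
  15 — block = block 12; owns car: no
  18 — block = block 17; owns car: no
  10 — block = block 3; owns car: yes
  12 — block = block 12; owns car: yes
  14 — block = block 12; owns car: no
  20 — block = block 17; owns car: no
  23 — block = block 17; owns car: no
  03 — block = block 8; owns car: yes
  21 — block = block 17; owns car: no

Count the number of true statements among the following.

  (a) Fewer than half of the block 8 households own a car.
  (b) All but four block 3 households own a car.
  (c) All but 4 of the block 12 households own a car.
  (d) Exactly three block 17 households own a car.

0

(a) block 8: |A| = 5, |A ∩ B| = 3; needs |A ∩ B| < |A ∖ B| — false.
(b) block 3: |A| = 7, |A ∩ B| = 4; needs |A ∖ B| = 4 — false.
(c) block 12: |A| = 6, |A ∩ B| = 1; needs |A ∖ B| = 4 — false.
(d) block 17: |A| = 8, |A ∩ B| = 2; needs |A ∩ B| = 3 — false.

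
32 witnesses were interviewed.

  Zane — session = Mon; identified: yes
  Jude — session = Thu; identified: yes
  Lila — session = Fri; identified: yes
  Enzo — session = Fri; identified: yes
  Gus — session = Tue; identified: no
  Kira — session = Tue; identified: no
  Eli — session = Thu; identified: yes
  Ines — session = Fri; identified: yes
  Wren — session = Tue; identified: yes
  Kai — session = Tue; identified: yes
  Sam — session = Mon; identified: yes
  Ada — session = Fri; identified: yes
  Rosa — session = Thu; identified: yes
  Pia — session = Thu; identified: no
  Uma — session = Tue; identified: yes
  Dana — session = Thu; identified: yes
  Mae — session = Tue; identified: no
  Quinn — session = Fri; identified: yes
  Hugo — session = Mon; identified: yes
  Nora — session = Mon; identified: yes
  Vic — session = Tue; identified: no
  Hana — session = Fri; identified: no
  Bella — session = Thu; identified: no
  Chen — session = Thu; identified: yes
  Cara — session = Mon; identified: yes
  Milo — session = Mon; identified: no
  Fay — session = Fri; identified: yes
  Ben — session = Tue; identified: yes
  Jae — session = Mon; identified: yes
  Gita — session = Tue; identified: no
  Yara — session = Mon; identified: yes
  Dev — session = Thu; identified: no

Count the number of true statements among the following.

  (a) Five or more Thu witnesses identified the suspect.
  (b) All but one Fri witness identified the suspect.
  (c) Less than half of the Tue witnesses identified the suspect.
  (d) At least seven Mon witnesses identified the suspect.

(a) Thu: |A| = 8, |A ∩ B| = 5; needs |A ∩ B| ≥ 5 — true.
(b) Fri: |A| = 7, |A ∩ B| = 6; needs |A ∖ B| = 1 — true.
(c) Tue: |A| = 9, |A ∩ B| = 4; needs |A ∩ B| < |A ∖ B| — true.
(d) Mon: |A| = 8, |A ∩ B| = 7; needs |A ∩ B| ≥ 7 — true.

4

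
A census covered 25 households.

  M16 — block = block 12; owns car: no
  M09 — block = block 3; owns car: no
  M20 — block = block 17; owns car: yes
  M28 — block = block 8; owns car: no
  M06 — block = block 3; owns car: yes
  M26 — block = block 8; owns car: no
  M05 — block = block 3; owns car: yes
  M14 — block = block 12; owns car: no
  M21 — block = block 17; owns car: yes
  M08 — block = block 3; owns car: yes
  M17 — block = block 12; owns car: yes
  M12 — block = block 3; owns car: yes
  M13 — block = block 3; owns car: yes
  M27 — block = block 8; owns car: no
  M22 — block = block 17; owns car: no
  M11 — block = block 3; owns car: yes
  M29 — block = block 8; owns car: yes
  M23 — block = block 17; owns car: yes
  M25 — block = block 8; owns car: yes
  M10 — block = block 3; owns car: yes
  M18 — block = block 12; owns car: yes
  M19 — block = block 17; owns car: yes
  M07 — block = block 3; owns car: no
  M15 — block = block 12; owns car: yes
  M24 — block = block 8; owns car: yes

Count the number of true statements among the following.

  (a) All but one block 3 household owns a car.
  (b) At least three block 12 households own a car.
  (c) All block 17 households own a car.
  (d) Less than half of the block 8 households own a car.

(a) block 3: |A| = 9, |A ∩ B| = 7; needs |A ∖ B| = 1 — false.
(b) block 12: |A| = 5, |A ∩ B| = 3; needs |A ∩ B| ≥ 3 — true.
(c) block 17: |A| = 5, |A ∩ B| = 4; needs A ⊆ B, i.e. every element of A is in B (|A ∖ B| = 0) — false.
(d) block 8: |A| = 6, |A ∩ B| = 3; needs |A ∩ B| < |A ∖ B| — false.

1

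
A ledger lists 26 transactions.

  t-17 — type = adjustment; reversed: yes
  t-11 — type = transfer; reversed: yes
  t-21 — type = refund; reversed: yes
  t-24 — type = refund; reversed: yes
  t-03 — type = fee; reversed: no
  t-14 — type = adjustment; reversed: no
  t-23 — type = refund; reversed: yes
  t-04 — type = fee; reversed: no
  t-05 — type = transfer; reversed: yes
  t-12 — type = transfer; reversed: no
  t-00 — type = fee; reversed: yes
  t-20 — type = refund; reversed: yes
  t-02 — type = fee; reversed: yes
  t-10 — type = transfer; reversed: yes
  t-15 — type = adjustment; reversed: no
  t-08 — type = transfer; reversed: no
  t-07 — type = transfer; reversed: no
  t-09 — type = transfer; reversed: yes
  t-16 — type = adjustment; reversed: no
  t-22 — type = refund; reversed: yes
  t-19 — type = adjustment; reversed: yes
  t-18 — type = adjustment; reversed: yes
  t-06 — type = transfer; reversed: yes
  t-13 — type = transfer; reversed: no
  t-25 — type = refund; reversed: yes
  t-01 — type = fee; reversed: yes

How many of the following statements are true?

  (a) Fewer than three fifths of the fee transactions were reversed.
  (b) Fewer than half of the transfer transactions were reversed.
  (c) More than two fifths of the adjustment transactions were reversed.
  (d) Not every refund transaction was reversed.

(a) fee: |A| = 5, |A ∩ B| = 3; needs |A ∩ B| / |A| < 3/5 — false.
(b) transfer: |A| = 9, |A ∩ B| = 5; needs |A ∩ B| < |A ∖ B| — false.
(c) adjustment: |A| = 6, |A ∩ B| = 3; needs |A ∩ B| / |A| > 2/5 — true.
(d) refund: |A| = 6, |A ∩ B| = 6; needs A ⊄ B (|A ∖ B| ≥ 1) — false.

1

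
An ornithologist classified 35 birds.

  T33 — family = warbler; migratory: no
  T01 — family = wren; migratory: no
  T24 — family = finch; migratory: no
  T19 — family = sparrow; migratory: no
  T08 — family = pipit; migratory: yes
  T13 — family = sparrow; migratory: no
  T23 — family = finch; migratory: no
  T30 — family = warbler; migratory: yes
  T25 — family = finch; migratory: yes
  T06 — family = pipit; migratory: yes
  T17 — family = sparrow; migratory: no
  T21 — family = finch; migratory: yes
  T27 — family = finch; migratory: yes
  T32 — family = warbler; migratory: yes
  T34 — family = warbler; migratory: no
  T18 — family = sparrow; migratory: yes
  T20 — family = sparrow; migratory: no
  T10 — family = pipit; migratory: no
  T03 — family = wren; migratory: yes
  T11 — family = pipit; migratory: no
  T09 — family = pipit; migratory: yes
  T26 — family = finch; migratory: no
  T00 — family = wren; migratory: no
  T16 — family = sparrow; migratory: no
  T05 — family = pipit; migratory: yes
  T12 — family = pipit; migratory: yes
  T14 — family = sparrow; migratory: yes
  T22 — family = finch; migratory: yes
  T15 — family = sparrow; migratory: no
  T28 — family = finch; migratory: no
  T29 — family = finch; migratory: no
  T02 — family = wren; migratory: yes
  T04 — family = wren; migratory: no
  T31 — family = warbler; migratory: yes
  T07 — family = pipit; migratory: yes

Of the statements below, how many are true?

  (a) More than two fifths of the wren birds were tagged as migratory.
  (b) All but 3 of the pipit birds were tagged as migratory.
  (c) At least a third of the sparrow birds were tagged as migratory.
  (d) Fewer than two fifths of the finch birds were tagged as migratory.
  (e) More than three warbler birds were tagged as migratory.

(a) wren: |A| = 5, |A ∩ B| = 2; needs |A ∩ B| / |A| > 2/5 — false.
(b) pipit: |A| = 8, |A ∩ B| = 6; needs |A ∖ B| = 3 — false.
(c) sparrow: |A| = 8, |A ∩ B| = 2; needs |A ∩ B| / |A| ≥ 1/3 — false.
(d) finch: |A| = 9, |A ∩ B| = 4; needs |A ∩ B| / |A| < 2/5 — false.
(e) warbler: |A| = 5, |A ∩ B| = 3; needs |A ∩ B| > 3 — false.

0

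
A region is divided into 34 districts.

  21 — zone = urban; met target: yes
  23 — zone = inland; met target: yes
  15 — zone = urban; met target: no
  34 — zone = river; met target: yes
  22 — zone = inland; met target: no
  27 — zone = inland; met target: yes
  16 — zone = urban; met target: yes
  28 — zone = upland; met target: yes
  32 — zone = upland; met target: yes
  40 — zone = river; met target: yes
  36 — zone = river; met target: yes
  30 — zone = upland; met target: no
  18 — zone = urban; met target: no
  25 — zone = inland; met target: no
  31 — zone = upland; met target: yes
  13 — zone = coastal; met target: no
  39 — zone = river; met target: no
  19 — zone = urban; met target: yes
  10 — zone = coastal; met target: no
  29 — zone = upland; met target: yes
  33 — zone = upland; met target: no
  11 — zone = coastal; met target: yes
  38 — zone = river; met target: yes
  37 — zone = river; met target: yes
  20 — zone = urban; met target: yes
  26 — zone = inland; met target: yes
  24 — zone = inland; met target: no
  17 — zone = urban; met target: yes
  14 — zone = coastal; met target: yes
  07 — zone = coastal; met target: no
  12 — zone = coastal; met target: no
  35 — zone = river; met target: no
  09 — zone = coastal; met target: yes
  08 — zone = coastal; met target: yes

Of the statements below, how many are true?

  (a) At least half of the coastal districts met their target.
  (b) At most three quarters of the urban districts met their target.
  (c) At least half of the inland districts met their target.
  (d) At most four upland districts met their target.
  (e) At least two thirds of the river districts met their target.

(a) coastal: |A| = 8, |A ∩ B| = 4; needs |A ∩ B| ≥ |A ∖ B| — true.
(b) urban: |A| = 7, |A ∩ B| = 5; needs |A ∩ B| / |A| ≤ 3/4 — true.
(c) inland: |A| = 6, |A ∩ B| = 3; needs |A ∩ B| ≥ |A ∖ B| — true.
(d) upland: |A| = 6, |A ∩ B| = 4; needs |A ∩ B| ≤ 4 — true.
(e) river: |A| = 7, |A ∩ B| = 5; needs |A ∩ B| / |A| ≥ 2/3 — true.

5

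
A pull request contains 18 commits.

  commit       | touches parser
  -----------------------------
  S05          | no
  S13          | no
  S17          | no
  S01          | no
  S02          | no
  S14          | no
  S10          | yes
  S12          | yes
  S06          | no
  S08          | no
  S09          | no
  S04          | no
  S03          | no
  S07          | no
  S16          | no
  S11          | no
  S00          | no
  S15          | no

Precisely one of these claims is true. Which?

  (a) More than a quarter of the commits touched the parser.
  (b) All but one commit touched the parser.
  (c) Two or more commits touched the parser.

|A| = 18, |A ∩ B| = 2, |A ∖ B| = 16.
(a) requires |A ∩ B| / |A| > 1/4: false.
(b) requires |A ∖ B| = 1: false.
(c) requires |A ∩ B| ≥ 2: true.

(c)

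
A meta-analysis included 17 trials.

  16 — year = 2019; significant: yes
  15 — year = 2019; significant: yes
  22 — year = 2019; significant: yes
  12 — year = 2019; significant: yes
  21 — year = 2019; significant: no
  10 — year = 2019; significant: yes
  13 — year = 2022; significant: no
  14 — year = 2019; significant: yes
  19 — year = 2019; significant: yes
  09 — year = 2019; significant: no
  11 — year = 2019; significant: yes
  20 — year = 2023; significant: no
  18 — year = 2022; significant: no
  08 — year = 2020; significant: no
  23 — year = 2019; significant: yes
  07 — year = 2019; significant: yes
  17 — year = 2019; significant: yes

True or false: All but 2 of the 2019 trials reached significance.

True

'All but 2 of the 2019 trials reached significance' holds iff |A ∖ B| = 2.
A (the restrictor) = {16, 15, 22, 12, 21, 10, 14, 19, 09, 11, 23, 07, 17}, |A| = 13.
A ∖ B = {21, 09}, so |A ∖ B| = 2.
|A ∖ B| = 2, so the statement is true.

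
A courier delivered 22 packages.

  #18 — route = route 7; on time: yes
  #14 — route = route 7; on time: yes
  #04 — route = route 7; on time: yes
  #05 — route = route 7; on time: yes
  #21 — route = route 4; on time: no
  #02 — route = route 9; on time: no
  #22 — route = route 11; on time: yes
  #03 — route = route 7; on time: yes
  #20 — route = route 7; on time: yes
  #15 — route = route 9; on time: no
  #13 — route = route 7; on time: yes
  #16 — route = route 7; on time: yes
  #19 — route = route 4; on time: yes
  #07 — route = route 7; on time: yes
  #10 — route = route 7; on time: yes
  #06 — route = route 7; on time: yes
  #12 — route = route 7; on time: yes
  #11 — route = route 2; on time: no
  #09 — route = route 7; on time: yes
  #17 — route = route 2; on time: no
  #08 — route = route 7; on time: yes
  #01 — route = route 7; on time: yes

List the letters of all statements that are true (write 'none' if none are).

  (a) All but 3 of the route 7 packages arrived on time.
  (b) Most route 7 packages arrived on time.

(b)

|A| = 15, |A ∩ B| = 15, |A ∖ B| = 0.
(a) |A ∖ B| = 3: fails.
(b) |A ∩ B| > |A ∖ B|: holds.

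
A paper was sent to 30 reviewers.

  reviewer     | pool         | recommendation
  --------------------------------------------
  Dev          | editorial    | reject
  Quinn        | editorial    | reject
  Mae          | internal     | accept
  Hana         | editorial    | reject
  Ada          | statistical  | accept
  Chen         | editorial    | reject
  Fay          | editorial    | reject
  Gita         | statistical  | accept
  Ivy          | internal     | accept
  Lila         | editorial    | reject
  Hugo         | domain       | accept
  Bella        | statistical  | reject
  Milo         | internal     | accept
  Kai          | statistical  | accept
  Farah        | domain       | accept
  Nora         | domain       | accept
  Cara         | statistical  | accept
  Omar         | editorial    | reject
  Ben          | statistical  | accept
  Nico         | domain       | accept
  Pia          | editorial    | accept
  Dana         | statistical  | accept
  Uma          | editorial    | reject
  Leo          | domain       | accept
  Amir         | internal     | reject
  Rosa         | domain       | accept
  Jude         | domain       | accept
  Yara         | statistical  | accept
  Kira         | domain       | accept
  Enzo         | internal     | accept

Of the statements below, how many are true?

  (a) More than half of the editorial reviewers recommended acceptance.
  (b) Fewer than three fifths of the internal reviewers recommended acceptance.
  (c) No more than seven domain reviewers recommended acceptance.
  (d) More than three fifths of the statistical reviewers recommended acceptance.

1

(a) editorial: |A| = 9, |A ∩ B| = 1; needs |A ∩ B| > |A ∖ B| — false.
(b) internal: |A| = 5, |A ∩ B| = 4; needs |A ∩ B| / |A| < 3/5 — false.
(c) domain: |A| = 8, |A ∩ B| = 8; needs |A ∩ B| ≤ 7 — false.
(d) statistical: |A| = 8, |A ∩ B| = 7; needs |A ∩ B| / |A| > 3/5 — true.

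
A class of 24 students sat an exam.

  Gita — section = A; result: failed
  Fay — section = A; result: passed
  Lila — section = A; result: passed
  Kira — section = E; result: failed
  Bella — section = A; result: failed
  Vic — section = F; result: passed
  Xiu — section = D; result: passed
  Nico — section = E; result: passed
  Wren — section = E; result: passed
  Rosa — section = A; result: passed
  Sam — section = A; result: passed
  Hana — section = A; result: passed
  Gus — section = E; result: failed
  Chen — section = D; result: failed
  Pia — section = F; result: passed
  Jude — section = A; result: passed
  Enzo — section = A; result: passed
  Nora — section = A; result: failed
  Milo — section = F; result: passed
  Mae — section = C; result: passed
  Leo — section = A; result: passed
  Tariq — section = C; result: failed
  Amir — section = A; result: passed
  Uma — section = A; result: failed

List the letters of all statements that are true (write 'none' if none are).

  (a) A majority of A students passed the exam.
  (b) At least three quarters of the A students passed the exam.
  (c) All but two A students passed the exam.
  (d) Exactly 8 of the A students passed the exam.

|A| = 13, |A ∩ B| = 9, |A ∖ B| = 4.
(a) |A ∩ B| > |A ∖ B|: holds.
(b) |A ∩ B| / |A| ≥ 3/4: fails.
(c) |A ∖ B| = 2: fails.
(d) |A ∩ B| = 8: fails.

(a)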